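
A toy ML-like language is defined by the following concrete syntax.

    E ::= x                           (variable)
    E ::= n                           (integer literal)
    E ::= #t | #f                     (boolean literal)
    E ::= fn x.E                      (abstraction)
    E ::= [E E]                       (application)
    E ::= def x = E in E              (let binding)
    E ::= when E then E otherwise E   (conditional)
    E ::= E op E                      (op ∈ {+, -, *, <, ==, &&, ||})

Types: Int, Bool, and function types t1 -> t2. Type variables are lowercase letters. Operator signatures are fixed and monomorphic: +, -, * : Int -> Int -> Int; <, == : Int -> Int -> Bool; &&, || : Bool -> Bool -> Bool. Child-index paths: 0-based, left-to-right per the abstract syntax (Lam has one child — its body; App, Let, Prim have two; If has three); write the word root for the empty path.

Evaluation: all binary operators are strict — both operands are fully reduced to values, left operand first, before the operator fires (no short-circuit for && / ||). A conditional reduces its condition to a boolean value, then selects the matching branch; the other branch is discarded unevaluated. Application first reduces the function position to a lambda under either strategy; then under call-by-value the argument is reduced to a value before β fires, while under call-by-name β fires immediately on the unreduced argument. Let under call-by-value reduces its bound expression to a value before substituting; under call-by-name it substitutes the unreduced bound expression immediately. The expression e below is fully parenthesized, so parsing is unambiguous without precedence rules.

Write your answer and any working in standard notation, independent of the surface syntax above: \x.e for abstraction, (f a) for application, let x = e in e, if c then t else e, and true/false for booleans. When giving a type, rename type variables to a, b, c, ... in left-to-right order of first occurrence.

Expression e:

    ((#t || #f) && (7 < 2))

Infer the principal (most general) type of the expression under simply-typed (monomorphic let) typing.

Answer: Bool

Derivation:
  unify Bool ~ Bool
  unify Bool ~ Bool
  unify Bool ~ Bool
  unify Int ~ Int
  unify Int ~ Int
  unify Bool ~ Bool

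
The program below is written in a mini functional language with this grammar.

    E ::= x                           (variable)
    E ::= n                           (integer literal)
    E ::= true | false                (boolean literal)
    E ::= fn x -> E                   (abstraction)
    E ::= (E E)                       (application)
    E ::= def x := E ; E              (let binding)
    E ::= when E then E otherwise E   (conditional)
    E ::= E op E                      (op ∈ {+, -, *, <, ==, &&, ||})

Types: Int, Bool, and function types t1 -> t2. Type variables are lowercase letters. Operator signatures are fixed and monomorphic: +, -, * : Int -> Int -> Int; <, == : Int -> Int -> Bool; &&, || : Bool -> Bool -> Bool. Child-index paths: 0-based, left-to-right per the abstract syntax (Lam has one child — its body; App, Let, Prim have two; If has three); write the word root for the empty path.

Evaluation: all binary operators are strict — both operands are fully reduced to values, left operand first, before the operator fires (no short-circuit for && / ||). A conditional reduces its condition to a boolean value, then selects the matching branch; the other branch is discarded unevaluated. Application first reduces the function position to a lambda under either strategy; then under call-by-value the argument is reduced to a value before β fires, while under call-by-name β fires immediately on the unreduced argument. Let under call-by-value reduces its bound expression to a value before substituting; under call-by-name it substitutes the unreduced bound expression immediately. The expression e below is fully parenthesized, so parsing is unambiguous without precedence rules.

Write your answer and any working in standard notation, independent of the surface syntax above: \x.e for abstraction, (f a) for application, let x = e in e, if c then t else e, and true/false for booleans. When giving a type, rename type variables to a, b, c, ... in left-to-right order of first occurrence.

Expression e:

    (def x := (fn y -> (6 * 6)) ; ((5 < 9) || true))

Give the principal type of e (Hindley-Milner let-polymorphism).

Answer: Bool

Derivation:
  unify Int ~ Int
  unify Int ~ Int
\y._ : a -> Int
let x : forall. a -> Int
  unify Int ~ Int
  unify Int ~ Int
  unify Bool ~ Bool
  unify Bool ~ Bool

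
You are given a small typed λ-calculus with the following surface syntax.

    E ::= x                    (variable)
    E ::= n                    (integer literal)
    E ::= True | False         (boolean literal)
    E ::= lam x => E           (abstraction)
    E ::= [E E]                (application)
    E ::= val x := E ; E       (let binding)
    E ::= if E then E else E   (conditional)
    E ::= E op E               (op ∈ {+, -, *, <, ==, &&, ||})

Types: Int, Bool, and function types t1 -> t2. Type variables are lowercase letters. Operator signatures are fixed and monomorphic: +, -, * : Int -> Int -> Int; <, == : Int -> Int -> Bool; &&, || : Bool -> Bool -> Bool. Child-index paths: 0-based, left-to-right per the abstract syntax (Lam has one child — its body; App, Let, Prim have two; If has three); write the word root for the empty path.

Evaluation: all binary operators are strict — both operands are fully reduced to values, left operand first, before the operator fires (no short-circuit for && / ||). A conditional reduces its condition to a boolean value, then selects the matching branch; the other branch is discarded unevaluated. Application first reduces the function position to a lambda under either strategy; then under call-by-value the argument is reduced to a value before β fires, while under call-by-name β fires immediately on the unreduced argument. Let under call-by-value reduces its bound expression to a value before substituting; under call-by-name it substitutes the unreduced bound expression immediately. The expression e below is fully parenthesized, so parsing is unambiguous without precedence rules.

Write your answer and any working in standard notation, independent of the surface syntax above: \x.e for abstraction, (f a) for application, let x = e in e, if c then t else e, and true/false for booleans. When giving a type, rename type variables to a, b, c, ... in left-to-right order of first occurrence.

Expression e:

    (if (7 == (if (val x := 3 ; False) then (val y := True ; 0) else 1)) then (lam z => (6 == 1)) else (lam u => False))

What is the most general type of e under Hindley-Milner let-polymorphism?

Answer: a -> Bool

Trace:
  unify Int ~ Int
let x : Int
  unify Bool ~ Bool
let y : Bool
  unify Int ~ Int
  unify Int ~ Int
  unify Bool ~ Bool
  unify Int ~ Int
  unify Int ~ Int
\z._ : a -> Bool
\u._ : b -> Bool
  unify a -> Bool ~ b -> Bool
  unify a ~ b
  unify Bool ~ Bool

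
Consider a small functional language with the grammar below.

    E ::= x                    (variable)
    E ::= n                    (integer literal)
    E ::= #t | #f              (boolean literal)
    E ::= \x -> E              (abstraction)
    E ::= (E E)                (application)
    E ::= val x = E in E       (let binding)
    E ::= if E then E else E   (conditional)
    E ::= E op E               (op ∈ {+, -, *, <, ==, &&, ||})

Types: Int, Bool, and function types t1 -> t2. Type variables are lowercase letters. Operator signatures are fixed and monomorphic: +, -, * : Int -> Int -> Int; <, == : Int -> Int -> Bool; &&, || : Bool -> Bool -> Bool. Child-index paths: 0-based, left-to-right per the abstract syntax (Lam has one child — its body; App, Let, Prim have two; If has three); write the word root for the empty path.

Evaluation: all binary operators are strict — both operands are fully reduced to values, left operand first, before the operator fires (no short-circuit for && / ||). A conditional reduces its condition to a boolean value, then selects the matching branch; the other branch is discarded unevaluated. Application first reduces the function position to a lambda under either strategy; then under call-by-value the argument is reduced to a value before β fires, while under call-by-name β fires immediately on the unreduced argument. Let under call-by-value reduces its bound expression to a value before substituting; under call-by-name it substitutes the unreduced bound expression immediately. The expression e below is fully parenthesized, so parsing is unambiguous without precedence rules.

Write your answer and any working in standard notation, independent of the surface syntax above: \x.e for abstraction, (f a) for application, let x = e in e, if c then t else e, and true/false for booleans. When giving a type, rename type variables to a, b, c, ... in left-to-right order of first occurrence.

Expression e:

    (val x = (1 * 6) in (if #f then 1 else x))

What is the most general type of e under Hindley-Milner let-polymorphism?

Answer: Int

Working:
  unify Int ~ Int
  unify Int ~ Int
let x : Int
  unify Bool ~ Bool
x : Int
  unify Int ~ Int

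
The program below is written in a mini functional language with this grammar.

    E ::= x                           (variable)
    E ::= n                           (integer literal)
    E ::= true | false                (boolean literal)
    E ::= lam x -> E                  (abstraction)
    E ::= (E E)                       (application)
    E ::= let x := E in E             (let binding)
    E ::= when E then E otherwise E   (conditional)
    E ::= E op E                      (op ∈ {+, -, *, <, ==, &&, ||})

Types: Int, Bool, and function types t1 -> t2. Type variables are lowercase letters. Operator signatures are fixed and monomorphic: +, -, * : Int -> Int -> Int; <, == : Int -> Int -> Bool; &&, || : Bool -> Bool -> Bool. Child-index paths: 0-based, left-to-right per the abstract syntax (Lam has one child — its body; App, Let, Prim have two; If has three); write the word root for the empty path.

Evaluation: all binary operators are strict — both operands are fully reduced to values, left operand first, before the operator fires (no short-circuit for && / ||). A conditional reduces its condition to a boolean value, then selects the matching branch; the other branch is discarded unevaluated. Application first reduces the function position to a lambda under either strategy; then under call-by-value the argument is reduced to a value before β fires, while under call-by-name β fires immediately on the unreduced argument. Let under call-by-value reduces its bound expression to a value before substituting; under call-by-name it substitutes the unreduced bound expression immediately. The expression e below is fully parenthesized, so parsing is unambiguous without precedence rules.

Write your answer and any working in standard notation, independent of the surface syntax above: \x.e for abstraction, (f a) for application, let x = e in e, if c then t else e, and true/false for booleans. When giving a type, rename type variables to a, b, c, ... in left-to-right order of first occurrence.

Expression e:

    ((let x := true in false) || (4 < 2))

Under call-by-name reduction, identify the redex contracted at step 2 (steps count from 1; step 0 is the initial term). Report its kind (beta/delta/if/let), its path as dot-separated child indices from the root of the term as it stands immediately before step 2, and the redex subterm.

Answer: delta at 1 : (4 < 2)

Trace:
step 0: ((let x = true in false) || (4 < 2))
step 1: [let@0] (false || (4 < 2))
step 2: [delta@1] (false || false)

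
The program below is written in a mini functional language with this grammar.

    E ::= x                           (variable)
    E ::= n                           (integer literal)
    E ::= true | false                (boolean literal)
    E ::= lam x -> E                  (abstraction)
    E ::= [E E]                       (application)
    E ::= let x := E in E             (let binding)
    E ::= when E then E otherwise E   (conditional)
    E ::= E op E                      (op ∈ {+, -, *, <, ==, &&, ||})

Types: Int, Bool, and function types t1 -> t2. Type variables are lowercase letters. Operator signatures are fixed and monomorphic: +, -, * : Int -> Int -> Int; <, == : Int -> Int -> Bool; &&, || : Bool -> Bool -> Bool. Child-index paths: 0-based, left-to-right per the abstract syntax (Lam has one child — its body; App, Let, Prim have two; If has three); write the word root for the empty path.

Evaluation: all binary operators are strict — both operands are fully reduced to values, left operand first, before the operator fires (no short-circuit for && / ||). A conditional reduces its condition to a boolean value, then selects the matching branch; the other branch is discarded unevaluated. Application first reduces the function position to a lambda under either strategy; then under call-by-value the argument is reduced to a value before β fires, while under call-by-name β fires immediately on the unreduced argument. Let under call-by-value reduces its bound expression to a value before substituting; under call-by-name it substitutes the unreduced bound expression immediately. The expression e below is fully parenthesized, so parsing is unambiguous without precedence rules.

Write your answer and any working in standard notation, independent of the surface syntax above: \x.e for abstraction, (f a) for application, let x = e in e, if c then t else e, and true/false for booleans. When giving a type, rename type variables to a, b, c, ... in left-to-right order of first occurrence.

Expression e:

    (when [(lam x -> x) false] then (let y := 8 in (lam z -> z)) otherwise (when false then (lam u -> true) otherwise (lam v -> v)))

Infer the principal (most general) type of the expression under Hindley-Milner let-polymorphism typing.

Answer: Bool -> Bool

Derivation:
x : a
\x._ : a -> a
  unify a -> a ~ Bool -> b
  unify a ~ Bool
  unify Bool ~ b
_ _ : Bool
  unify Bool ~ Bool
let y : Int
z : c
\z._ : c -> c
  unify Bool ~ Bool
\u._ : d -> Bool
v : e
\v._ : e -> e
  unify d -> Bool ~ e -> e
  unify d ~ e
  unify Bool ~ e
  unify c -> c ~ Bool -> Bool
  unify c ~ Bool
  unify Bool ~ Bool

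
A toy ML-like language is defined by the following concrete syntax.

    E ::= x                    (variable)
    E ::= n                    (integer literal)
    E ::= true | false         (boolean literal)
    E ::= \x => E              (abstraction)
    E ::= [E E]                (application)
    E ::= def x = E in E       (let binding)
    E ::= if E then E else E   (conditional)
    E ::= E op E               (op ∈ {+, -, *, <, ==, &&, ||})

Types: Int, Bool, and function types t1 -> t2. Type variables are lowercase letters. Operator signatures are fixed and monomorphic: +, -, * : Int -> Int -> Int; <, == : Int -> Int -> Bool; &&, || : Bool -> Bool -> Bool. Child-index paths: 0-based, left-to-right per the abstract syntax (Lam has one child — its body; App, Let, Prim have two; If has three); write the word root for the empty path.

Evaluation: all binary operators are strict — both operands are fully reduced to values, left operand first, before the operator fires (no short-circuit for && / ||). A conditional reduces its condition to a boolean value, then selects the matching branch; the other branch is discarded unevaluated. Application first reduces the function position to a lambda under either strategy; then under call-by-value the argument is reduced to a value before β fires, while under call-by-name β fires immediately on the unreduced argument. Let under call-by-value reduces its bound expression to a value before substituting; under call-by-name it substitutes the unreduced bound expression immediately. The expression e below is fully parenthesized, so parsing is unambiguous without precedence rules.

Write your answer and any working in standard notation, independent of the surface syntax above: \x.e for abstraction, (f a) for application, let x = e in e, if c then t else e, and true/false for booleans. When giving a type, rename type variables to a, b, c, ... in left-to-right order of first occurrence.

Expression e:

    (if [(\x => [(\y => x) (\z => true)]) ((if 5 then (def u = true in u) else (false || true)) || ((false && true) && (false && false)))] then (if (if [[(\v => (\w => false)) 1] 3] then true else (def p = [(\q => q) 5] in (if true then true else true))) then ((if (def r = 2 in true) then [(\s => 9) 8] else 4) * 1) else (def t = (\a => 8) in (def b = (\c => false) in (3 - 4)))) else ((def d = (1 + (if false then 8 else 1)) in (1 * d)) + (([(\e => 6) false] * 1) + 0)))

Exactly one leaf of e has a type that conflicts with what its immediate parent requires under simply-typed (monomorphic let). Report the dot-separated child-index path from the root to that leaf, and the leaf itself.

Answer: 0.1.0.0 : 5

Working:
x : a
\y._ : b -> a
\z._ : c -> Bool
  unify b -> a ~ (c -> Bool) -> d
  unify b ~ c -> Bool
  unify a ~ d
_ _ : d
\x._ : d -> d
  unify Int ~ Bool
  FAIL: mismatch Int ~ Bool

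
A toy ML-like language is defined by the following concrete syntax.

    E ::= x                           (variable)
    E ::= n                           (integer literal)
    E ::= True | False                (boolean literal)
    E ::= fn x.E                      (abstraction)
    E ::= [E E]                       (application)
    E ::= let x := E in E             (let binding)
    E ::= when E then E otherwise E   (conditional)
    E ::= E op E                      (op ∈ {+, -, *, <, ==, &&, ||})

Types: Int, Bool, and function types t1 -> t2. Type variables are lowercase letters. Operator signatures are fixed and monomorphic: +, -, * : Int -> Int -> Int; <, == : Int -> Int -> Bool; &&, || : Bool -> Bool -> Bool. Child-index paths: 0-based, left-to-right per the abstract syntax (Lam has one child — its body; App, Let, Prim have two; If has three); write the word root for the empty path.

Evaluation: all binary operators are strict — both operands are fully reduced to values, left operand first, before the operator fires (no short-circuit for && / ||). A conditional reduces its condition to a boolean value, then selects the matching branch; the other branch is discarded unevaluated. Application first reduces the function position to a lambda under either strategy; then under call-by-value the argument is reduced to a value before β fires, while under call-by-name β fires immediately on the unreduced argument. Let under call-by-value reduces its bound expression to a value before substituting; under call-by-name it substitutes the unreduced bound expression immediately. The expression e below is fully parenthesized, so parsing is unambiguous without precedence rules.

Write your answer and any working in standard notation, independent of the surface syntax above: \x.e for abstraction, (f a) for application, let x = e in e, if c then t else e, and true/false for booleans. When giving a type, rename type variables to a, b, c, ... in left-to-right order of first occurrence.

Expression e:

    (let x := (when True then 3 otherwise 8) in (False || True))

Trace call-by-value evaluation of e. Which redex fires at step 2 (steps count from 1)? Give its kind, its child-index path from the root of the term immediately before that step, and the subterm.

Derivation:
step 0: (let x = (if true then 3 else 8) in (false || true))
step 1: [if@0] (let x = 3 in (false || true))
step 2: [let@root] (false || true)

Answer: let at root : (let x = 3 in (false || true))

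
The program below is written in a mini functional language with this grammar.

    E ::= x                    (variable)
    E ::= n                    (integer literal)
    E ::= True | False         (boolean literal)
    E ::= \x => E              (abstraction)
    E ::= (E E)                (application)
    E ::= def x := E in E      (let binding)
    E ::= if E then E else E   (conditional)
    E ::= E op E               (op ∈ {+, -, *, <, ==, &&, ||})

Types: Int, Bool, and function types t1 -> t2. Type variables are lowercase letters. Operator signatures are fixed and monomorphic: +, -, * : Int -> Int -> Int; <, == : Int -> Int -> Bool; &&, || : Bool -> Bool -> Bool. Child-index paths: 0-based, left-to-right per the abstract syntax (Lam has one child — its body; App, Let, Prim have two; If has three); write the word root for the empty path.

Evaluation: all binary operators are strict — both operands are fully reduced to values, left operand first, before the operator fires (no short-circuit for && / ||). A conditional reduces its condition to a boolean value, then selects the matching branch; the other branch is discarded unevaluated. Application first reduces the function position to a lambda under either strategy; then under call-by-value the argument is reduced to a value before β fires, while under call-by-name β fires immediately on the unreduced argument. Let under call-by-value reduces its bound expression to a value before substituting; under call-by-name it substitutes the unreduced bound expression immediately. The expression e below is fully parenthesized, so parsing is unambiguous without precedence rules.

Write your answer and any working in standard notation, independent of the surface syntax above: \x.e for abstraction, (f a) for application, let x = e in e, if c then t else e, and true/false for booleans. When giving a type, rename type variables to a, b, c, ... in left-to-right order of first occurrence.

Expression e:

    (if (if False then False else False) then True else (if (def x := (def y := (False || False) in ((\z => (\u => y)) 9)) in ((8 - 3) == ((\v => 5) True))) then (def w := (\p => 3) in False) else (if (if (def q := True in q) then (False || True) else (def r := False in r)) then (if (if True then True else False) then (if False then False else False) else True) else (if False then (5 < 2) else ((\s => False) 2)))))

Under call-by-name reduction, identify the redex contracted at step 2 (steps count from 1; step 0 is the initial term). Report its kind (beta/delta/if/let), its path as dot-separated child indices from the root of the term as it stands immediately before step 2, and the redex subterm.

Answer: if at root : (if false then true else (if (let x = (let y = (false || false) in ((\z.(\u.y)) 9)) in ((8 - 3) == ((\v.5) true))) then (let w = (\p.3) in false) else (if (if (let q = true in q) then (false || true) else (let r = false in r)) then (if (if true then true else false) then (if false then false else false) else true) else (if false then (5 < 2) else ((\s.false) 2)))))

Working:
step 0: (if (if false then false else false) then true else (if (let x = (let y = (false || false) in ((\z.(\u.y)) 9)) in ((8 - 3) == ((\v.5) true))) then (let w = (\p.3) in false) else (if (if (let q = true in q) then (false || true) else (let r = false in r)) then (if (if true then true else false) then (if false then false else false) else true) else (if false then (5 < 2) else ((\s.false) 2)))))
step 1: [if@0] (if false then true else (if (let x = (let y = (false || false) in ((\z.(\u.y)) 9)) in ((8 - 3) == ((\v.5) true))) then (let w = (\p.3) in false) else (if (if (let q = true in q) then (false || true) else (let r = false in r)) then (if (if true then true else false) then (if false then false else false) else true) else (if false then (5 < 2) else ((\s.false) 2)))))
step 2: [if@root] (if (let x = (let y = (false || false) in ((\z.(\u.y)) 9)) in ((8 - 3) == ((\v.5) true))) then (let w = (\p.3) in false) else (if (if (let q = true in q) then (false || true) else (let r = false in r)) then (if (if true then true else false) then (if false then false else false) else true) else (if false then (5 < 2) else ((\s.false) 2))))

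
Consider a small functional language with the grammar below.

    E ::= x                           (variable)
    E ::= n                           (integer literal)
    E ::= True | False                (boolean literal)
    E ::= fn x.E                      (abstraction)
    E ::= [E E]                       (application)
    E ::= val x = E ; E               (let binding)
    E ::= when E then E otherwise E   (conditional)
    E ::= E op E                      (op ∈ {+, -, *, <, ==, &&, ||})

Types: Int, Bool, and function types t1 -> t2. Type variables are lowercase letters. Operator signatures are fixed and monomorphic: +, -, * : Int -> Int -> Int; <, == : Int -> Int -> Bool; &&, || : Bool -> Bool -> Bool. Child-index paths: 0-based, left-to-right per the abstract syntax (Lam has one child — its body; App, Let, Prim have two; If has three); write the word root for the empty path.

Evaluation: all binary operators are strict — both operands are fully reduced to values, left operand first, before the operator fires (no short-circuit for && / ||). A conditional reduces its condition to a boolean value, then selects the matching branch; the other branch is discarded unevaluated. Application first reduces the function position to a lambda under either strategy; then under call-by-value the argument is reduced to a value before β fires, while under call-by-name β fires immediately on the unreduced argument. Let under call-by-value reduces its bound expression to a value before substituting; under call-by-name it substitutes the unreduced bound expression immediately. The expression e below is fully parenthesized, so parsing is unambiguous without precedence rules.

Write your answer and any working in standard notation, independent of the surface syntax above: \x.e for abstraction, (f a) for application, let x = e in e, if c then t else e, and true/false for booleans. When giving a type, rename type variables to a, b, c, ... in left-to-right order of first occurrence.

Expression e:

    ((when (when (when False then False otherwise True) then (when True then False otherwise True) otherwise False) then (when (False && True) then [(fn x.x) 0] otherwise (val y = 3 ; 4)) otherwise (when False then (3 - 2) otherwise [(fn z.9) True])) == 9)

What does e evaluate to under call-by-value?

Answer: true

Derivation:
step 0: ((if (if (if false then false else true) then (if true then false else true) else false) then (if (false && true) then ((\x.x) 0) else (let y = 3 in 4)) else (if false then (3 - 2) else ((\z.9) true))) == 9)
step 1: [if@0.0.0] ((if (if true then (if true then false else true) else false) then (if (false && true) then ((\x.x) 0) else (let y = 3 in 4)) else (if false then (3 - 2) else ((\z.9) true))) == 9)
step 2: [if@0.0] ((if (if true then false else true) then (if (false && true) then ((\x.x) 0) else (let y = 3 in 4)) else (if false then (3 - 2) else ((\z.9) true))) == 9)
step 3: [if@0.0] ((if false then (if (false && true) then ((\x.x) 0) else (let y = 3 in 4)) else (if false then (3 - 2) else ((\z.9) true))) == 9)
step 4: [if@0] ((if false then (3 - 2) else ((\z.9) true)) == 9)
step 5: [if@0] (((\z.9) true) == 9)
step 6: [beta@0] (9 == 9)
step 7: [delta@root] true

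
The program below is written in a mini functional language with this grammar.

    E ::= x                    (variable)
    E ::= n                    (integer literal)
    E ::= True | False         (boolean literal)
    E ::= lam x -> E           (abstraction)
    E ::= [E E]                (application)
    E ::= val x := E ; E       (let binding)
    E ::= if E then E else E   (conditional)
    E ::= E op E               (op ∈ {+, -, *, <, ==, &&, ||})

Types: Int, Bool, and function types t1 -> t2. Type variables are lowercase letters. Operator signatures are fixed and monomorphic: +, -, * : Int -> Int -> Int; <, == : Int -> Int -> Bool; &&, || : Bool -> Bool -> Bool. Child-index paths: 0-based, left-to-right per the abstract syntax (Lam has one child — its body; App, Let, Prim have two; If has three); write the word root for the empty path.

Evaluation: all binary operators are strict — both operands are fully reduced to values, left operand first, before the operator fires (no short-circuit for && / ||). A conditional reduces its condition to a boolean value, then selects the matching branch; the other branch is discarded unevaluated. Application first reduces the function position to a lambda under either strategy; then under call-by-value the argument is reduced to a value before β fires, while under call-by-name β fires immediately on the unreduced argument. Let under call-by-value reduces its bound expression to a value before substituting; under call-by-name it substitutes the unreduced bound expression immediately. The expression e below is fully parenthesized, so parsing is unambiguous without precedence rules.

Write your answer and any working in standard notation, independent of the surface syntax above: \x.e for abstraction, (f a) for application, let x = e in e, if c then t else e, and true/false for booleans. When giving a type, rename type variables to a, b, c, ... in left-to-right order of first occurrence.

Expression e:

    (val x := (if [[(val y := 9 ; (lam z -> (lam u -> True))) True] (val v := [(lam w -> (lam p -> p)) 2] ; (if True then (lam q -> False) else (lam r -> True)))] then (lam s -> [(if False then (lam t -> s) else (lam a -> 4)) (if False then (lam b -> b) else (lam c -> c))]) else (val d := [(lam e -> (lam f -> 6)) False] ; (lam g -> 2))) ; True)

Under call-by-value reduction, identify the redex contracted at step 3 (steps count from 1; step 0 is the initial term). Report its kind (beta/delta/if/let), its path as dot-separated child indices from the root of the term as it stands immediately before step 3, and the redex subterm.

Trace:
step 0: (let x = (if (((let y = 9 in (\z.(\u.true))) true) (let v = ((\w.(\p.p)) 2) in (if true then (\q.false) else (\r.true)))) then (\s.((if false then (\t.s) else (\a.4)) (if false then (\b.b) else (\c.c)))) else (let d = ((\e.(\f.6)) false) in (\g.2))) in true)
step 1: [let@0.0.0.0] (let x = (if (((\z.(\u.true)) true) (let v = ((\w.(\p.p)) 2) in (if true then (\q.false) else (\r.true)))) then (\s.((if false then (\t.s) else (\a.4)) (if false then (\b.b) else (\c.c)))) else (let d = ((\e.(\f.6)) false) in (\g.2))) in true)
step 2: [beta@0.0.0] (let x = (if ((\u.true) (let v = ((\w.(\p.p)) 2) in (if true then (\q.false) else (\r.true)))) then (\s.((if false then (\t.s) else (\a.4)) (if false then (\b.b) else (\c.c)))) else (let d = ((\e.(\f.6)) false) in (\g.2))) in true)
step 3: [beta@0.0.1.0] (let x = (if ((\u.true) (let v = (\p.p) in (if true then (\q.false) else (\r.true)))) then (\s.((if false then (\t.s) else (\a.4)) (if false then (\b.b) else (\c.c)))) else (let d = ((\e.(\f.6)) false) in (\g.2))) in true)

Answer: beta at 0.0.1.0 : ((\w.(\p.p)) 2)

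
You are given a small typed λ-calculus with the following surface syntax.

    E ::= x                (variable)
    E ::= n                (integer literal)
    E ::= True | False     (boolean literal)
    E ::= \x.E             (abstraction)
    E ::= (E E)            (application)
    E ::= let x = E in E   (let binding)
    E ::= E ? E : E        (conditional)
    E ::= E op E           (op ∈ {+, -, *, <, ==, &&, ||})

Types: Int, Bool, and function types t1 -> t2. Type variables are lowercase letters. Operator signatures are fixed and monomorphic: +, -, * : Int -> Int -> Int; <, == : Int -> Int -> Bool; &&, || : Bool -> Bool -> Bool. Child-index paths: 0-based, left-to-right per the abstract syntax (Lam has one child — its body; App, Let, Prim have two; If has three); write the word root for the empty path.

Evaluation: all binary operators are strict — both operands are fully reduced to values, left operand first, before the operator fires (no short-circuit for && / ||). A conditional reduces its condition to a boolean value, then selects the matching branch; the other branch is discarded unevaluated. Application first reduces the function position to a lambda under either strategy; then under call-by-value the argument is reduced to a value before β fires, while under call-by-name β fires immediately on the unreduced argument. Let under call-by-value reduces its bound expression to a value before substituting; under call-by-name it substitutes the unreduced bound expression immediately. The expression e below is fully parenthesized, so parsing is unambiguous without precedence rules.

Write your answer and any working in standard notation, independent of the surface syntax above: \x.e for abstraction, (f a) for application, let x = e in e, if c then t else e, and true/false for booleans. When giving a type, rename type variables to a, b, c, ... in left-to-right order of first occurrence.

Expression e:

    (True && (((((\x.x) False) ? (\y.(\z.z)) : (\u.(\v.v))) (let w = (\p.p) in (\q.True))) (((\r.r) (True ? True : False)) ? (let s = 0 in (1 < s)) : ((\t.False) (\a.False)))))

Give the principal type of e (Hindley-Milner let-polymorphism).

Trace:
  unify Bool ~ Bool
x : a
\x._ : a -> a
  unify a -> a ~ Bool -> b
  unify a ~ Bool
  unify Bool ~ b
_ _ : Bool
  unify Bool ~ Bool
z : d
\z._ : d -> d
\y._ : c -> d -> d
v : f
\v._ : f -> f
\u._ : e -> f -> f
  unify c -> d -> d ~ e -> f -> f
  unify c ~ e
  unify d -> d ~ f -> f
  unify d ~ f
  unify f ~ f
p : g
\p._ : g -> g
let w : forall. g -> g
\q._ : h -> Bool
  unify e -> f -> f ~ (h -> Bool) -> i
  unify e ~ h -> Bool
  unify f -> f ~ i
_ _ : f -> f
r : j
\r._ : j -> j
  unify Bool ~ Bool
  unify Bool ~ Bool
  unify j -> j ~ Bool -> k
  unify j ~ Bool
  unify Bool ~ k
_ _ : Bool
  unify Bool ~ Bool
let s : Int
  unify Int ~ Int
s : Int
  unify Int ~ Int
\t._ : l -> Bool
\a._ : m -> Bool
  unify l -> Bool ~ (m -> Bool) -> n
  unify l ~ m -> Bool
  unify Bool ~ n
_ _ : Bool
  unify Bool ~ Bool
  unify f -> f ~ Bool -> o
  unify f ~ Bool
  unify Bool ~ o
_ _ : Bool
  unify Bool ~ Bool

Answer: Bool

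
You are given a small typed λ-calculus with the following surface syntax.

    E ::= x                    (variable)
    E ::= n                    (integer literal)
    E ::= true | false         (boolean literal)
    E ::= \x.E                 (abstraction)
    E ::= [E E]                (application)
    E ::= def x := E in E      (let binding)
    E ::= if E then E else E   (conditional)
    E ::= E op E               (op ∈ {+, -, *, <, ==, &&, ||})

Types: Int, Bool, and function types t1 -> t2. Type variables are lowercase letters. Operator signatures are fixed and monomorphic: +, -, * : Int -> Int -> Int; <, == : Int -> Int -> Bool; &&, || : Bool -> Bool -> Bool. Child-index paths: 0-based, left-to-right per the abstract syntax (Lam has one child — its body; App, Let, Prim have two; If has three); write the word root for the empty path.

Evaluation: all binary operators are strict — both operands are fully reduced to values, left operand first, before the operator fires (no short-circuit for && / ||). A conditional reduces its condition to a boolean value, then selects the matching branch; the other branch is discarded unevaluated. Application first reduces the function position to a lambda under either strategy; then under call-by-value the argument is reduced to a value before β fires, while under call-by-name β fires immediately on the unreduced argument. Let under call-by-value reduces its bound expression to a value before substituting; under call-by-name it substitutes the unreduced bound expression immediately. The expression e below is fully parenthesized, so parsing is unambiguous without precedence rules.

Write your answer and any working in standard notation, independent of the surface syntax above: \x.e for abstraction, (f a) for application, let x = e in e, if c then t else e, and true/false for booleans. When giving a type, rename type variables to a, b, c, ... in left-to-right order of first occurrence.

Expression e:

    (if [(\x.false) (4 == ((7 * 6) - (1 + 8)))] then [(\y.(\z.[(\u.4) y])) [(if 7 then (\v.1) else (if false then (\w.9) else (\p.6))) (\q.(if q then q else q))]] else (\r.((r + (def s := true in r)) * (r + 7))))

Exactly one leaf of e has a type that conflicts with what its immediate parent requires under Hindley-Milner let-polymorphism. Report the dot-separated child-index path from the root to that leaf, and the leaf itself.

Derivation:
\x._ : a -> Bool
  unify Int ~ Int
  unify Int ~ Int
  unify Int ~ Int
  unify Int ~ Int
  unify Int ~ Int
  unify Int ~ Int
  unify Int ~ Int
  unify Int ~ Int
  unify a -> Bool ~ Bool -> b
  unify a ~ Bool
  unify Bool ~ b
_ _ : Bool
  unify Bool ~ Bool
\u._ : e -> Int
y : c
  unify e -> Int ~ c -> f
  unify e ~ c
  unify Int ~ f
_ _ : Int
\z._ : d -> Int
\y._ : c -> d -> Int
  unify Int ~ Bool
  FAIL: mismatch Int ~ Bool

Answer: 1.1.0.0 : 7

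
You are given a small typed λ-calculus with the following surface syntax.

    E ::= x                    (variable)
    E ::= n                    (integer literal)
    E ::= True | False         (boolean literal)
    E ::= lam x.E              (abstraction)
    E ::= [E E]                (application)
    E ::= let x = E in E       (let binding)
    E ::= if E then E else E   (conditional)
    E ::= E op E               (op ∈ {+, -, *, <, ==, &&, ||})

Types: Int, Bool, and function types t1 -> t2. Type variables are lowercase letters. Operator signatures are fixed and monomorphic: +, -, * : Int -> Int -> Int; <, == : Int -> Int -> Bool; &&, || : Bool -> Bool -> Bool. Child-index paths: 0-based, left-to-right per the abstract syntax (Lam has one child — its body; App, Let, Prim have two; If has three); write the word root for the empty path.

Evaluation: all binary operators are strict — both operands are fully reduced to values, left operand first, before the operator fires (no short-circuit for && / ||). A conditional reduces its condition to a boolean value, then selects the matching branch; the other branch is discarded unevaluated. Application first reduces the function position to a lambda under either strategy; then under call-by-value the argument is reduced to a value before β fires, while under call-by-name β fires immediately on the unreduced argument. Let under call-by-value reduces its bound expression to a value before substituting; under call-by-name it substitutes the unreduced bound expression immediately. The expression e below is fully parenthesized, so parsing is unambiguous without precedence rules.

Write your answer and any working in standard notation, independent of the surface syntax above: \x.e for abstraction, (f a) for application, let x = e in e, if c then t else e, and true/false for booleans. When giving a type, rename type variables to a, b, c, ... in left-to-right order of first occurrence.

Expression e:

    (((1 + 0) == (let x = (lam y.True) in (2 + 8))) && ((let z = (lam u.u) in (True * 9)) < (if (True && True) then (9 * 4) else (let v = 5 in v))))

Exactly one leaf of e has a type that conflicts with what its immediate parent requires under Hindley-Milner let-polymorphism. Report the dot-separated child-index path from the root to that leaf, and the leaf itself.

Working:
  unify Int ~ Int
  unify Int ~ Int
  unify Int ~ Int
\y._ : a -> Bool
let x : forall. a -> Bool
  unify Int ~ Int
  unify Int ~ Int
  unify Int ~ Int
  unify Bool ~ Bool
u : b
\u._ : b -> b
let z : forall. b -> b
  unify Bool ~ Int
  FAIL: mismatch Bool ~ Int

Answer: 1.0.1.0 : true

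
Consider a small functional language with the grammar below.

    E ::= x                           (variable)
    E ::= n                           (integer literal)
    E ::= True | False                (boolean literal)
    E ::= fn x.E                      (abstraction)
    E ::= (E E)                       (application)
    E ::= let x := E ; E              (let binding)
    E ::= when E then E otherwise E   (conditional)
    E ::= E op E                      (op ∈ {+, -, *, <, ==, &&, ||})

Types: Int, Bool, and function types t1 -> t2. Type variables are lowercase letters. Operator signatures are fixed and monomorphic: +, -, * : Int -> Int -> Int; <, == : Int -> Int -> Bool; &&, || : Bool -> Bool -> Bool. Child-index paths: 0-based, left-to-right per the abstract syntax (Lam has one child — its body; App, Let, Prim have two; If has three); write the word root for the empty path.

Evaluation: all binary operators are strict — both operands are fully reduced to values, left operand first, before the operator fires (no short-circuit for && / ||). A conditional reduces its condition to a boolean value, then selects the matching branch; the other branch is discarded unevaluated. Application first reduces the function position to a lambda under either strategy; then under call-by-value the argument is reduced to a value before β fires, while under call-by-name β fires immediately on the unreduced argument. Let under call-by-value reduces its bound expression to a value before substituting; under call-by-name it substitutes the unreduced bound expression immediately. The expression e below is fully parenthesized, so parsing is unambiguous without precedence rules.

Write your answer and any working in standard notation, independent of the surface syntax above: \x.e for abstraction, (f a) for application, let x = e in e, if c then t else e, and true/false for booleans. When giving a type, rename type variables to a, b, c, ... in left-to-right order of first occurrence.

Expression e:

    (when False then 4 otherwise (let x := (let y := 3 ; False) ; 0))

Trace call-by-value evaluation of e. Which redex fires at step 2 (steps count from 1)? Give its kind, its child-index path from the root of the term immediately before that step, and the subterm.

Answer: let at 0 : (let y = 3 in false)

Derivation:
step 0: (if false then 4 else (let x = (let y = 3 in false) in 0))
step 1: [if@root] (let x = (let y = 3 in false) in 0)
step 2: [let@0] (let x = false in 0)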